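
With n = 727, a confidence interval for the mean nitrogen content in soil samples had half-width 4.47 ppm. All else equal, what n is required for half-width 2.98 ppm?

Margin of error scales as 1/√n, so n₂ = n₁·(E₁/E₂)².
n₂ = 727 × (4.47/2.98)² = 727 × 2.25 = 1635.75
Round up: n₂ = 1636.

n = 1636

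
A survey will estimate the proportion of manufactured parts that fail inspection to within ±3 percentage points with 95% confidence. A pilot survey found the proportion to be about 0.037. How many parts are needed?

153

For a proportion with margin E = 0.03 at 95% confidence, z = 1.960.
n = p̂(1−p̂)(z/E)² = 0.037 × 0.963 × (1.960/0.03)² = 152.09
Round up: n = 153.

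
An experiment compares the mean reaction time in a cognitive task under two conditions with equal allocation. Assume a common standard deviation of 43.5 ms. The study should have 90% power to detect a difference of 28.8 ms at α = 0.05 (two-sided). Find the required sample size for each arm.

For two equal groups, n per group = 2·((z_{α/2} + z_β)·σ/δ)².
z_{α/2} = 1.960; z_β = 1.282 (power 90%).
n = 2 × (3.242 × 43.5 / 28.8)² = 2 × 23.98 = 47.96
Round up: n = 48 per group.

48 per group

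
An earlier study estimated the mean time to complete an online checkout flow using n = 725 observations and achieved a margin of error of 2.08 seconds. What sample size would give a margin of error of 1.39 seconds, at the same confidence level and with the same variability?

Margin of error scales as 1/√n, so n₂ = n₁·(E₁/E₂)².
n₂ = 725 × (2.08/1.39)² = 725 × 2.239 = 1623.27
Round up: n₂ = 1624.

1624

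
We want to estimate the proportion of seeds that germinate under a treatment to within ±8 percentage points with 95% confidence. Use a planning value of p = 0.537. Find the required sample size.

150

For a proportion with margin E = 0.08 at 95% confidence, z = 1.960.
n = p̂(1−p̂)(z/E)² = 0.537 × 0.463 × (1.960/0.08)² = 149.24
Round up: n = 150.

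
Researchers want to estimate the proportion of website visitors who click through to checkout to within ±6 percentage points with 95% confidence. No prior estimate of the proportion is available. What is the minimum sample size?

267

For a proportion with margin E = 0.06 at 95% confidence, z = 1.960.
With no prior estimate, use p = 0.5, which maximizes p(1−p) at 0.25.
n = 0.25 × (z/E)² = 0.25 × (1.960/0.06)² = 266.78
Round up: n = 267.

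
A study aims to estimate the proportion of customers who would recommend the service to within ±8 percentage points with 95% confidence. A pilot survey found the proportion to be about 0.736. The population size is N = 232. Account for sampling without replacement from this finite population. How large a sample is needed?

For a proportion with margin E = 0.08 at 95% confidence, z = 1.960.
n = p̂(1−p̂)(z/E)² = 0.736 × 0.264 × (1.960/0.08)² = 116.63 — call this n₀.
Finite-population correction with N = 232: n = n₀ / (1 + (n₀−1)/N) = 116.63 / 1.498 = 77.86
Round up: n = 78.

78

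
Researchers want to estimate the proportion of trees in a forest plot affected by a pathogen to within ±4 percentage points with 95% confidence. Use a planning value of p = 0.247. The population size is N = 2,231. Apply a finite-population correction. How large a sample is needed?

373

For a proportion with margin E = 0.04 at 95% confidence, z = 1.960.
n = p̂(1−p̂)(z/E)² = 0.247 × 0.753 × (1.960/0.04)² = 446.56 — call this n₀.
Finite-population correction with N = 2,231: n = n₀ / (1 + (n₀−1)/N) = 446.56 / 1.2 = 372.13
Round up: n = 373.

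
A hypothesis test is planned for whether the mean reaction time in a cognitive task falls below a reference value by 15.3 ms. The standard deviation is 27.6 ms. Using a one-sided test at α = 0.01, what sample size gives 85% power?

For a one-sample z-test, n = ((z_α + z_β)·σ/δ)².
z_α = 2.326 (one-sided α = 0.01); z_β = 1.036 (power 85% → β = 0.15).
n = (3.362 × 27.6 / 15.3)² = 36.78
Round up: n = 37.

37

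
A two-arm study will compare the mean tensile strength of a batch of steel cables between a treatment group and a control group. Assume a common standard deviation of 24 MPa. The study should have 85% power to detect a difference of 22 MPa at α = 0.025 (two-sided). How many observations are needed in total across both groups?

52 total

For two equal groups, n per group = 2·((z_{α/2} + z_β)·σ/δ)².
z_{α/2} = 2.241; z_β = 1.036 (power 85%).
n = 2 × (3.277 × 24 / 22)² = 2 × 12.78 = 25.56
Round up: n = 26 per group.
Total across both groups: 2 × 26 = 52.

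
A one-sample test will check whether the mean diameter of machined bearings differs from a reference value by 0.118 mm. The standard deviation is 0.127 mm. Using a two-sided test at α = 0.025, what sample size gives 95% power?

18

For a one-sample z-test, n = ((z_{α/2} + z_β)·σ/δ)².
z_{α/2} = 2.241 (two-sided α = 0.025); z_β = 1.645 (power 95% → β = 0.05).
n = (3.886 × 0.127 / 0.118)² = 17.49
Round up: n = 18.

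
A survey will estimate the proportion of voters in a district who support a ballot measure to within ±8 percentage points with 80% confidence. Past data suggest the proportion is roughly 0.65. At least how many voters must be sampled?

For a proportion with margin E = 0.08 at 80% confidence, z = 1.282.
n = p̂(1−p̂)(z/E)² = 0.65 × 0.35 × (1.282/0.08)² = 58.42
Round up: n = 59.

59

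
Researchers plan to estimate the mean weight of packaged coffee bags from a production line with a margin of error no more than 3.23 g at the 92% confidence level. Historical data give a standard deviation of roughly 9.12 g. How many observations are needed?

For a mean, the margin of error is E = z·σ/√n, so n = (zσ/E)².
At 92% confidence, z = 1.751.
n = (1.751 × 9.12 / 3.23)² = 24.44
Round up: n = 25.

25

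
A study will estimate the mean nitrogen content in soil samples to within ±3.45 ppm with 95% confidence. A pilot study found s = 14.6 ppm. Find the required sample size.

69

For a mean, the margin of error is E = z·σ/√n, so n = (zσ/E)².
At 95% confidence, z = 1.960.
n = (1.960 × 14.6 / 3.45)² = 68.80
Round up: n = 69.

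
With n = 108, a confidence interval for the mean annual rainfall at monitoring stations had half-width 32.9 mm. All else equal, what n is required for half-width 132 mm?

n = 7

Margin of error scales as 1/√n, so n₂ = n₁·(E₁/E₂)².
n₂ = 108 × (32.9/132)² = 108 × 0.06212 = 6.71
Round up: n₂ = 7.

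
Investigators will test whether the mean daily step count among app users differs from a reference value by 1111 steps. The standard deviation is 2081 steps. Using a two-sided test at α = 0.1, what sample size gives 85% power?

For a one-sample z-test, n = ((z_{α/2} + z_β)·σ/δ)².
z_{α/2} = 1.645 (two-sided α = 0.1); z_β = 1.036 (power 85% → β = 0.15).
n = (2.681 × 2081 / 1111)² = 25.22
Round up: n = 26.

n = 26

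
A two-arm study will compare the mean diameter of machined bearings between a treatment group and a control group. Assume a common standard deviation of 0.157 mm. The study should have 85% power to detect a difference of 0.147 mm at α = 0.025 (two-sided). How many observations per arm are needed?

25 per group

For two equal groups, n per group = 2·((z_{α/2} + z_β)·σ/δ)².
z_{α/2} = 2.241; z_β = 1.036 (power 85%).
n = 2 × (3.277 × 0.157 / 0.147)² = 2 × 12.25 = 24.50
Round up: n = 25 per group.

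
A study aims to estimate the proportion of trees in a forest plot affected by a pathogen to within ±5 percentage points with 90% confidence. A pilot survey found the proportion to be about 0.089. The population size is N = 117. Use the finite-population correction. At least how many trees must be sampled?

51

For a proportion with margin E = 0.05 at 90% confidence, z = 1.645.
n = p̂(1−p̂)(z/E)² = 0.089 × 0.911 × (1.645/0.05)² = 87.76 — call this n₀.
Finite-population correction with N = 117: n = n₀ / (1 + (n₀−1)/N) = 87.76 / 1.742 = 50.38
Round up: n = 51.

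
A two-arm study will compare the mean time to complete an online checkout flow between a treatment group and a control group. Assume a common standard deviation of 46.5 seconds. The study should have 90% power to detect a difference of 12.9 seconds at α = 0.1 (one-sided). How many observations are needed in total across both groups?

For two equal groups, n per group = 2·((z_α + z_β)·σ/δ)².
z_α = 1.282; z_β = 1.282 (power 90%).
n = 2 × (2.564 × 46.5 / 12.9)² = 2 × 85.42 = 170.84
Round up: n = 171 per group.
Total across both groups: 2 × 171 = 342.

342 total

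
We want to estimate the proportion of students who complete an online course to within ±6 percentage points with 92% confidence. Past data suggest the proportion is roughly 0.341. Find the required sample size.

192

For a proportion with margin E = 0.06 at 92% confidence, z = 1.751.
n = p̂(1−p̂)(z/E)² = 0.341 × 0.659 × (1.751/0.06)² = 191.39
Round up: n = 192.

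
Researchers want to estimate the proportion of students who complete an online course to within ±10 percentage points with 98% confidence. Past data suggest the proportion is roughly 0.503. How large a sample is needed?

136

For a proportion with margin E = 0.1 at 98% confidence, z = 2.326.
n = p̂(1−p̂)(z/E)² = 0.503 × 0.497 × (2.326/0.1)² = 135.25
Round up: n = 136.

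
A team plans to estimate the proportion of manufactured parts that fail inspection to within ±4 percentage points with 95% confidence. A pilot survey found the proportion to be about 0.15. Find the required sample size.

For a proportion with margin E = 0.04 at 95% confidence, z = 1.960.
n = p̂(1−p̂)(z/E)² = 0.15 × 0.85 × (1.960/0.04)² = 306.13
Round up: n = 307.

307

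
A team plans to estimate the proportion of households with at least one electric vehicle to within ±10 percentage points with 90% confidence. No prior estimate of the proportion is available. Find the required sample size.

68

For a proportion with margin E = 0.1 at 90% confidence, z = 1.645.
With no prior estimate, use p = 0.5, which maximizes p(1−p) at 0.25.
n = 0.25 × (z/E)² = 0.25 × (1.645/0.1)² = 67.65
Round up: n = 68.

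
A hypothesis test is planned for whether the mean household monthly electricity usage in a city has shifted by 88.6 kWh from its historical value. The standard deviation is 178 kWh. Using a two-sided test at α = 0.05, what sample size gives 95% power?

For a one-sample z-test, n = ((z_{α/2} + z_β)·σ/δ)².
z_{α/2} = 1.960 (two-sided α = 0.05); z_β = 1.645 (power 95% → β = 0.05).
n = (3.605 × 178 / 88.6)² = 52.45
Round up: n = 53.

53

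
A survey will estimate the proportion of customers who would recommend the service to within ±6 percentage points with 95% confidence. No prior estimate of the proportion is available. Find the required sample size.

n = 267

For a proportion with margin E = 0.06 at 95% confidence, z = 1.960.
With no prior estimate, use p = 0.5, which maximizes p(1−p) at 0.25.
n = 0.25 × (z/E)² = 0.25 × (1.960/0.06)² = 266.78
Round up: n = 267.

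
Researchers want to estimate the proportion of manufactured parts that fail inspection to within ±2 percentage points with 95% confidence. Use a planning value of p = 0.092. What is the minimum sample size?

803

For a proportion with margin E = 0.02 at 95% confidence, z = 1.960.
n = p̂(1−p̂)(z/E)² = 0.092 × 0.908 × (1.960/0.02)² = 802.28
Round up: n = 803.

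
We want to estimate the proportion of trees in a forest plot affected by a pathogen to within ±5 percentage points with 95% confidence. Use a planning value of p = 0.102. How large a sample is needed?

For a proportion with margin E = 0.05 at 95% confidence, z = 1.960.
n = p̂(1−p̂)(z/E)² = 0.102 × 0.898 × (1.960/0.05)² = 140.75
Round up: n = 141.

141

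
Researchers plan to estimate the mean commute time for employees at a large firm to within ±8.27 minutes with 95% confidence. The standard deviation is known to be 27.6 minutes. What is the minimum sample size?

For a mean, the margin of error is E = z·σ/√n, so n = (zσ/E)².
At 95% confidence, z = 1.960.
n = (1.960 × 27.6 / 8.27)² = 42.79
Round up: n = 43.

43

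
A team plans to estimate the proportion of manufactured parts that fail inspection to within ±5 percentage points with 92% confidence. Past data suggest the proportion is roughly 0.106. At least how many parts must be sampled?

For a proportion with margin E = 0.05 at 92% confidence, z = 1.751.
n = p̂(1−p̂)(z/E)² = 0.106 × 0.894 × (1.751/0.05)² = 116.22
Round up: n = 117.

n = 117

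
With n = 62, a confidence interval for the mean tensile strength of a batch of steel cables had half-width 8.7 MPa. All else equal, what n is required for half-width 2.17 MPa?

997

Margin of error scales as 1/√n, so n₂ = n₁·(E₁/E₂)².
n₂ = 62 × (8.7/2.17)² = 62 × 16.07 = 996.34
Round up: n₂ = 997.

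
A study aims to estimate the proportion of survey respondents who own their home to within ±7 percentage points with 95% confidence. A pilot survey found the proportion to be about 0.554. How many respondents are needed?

For a proportion with margin E = 0.07 at 95% confidence, z = 1.960.
n = p̂(1−p̂)(z/E)² = 0.554 × 0.446 × (1.960/0.07)² = 193.71
Round up: n = 194.

194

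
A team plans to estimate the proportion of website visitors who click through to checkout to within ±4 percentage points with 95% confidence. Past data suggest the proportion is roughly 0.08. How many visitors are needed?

For a proportion with margin E = 0.04 at 95% confidence, z = 1.960.
n = p̂(1−p̂)(z/E)² = 0.08 × 0.92 × (1.960/0.04)² = 176.71
Round up: n = 177.

177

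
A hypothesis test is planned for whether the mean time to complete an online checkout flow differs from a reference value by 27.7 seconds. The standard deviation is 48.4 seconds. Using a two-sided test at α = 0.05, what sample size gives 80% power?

24

For a one-sample z-test, n = ((z_{α/2} + z_β)·σ/δ)².
z_{α/2} = 1.960 (two-sided α = 0.05); z_β = 0.842 (power 80% → β = 0.2).
n = (2.802 × 48.4 / 27.7)² = 23.97
Round up: n = 24.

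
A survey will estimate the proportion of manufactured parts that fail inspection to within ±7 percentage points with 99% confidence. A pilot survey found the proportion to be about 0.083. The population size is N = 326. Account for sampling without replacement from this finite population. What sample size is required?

n = 79

For a proportion with margin E = 0.07 at 99% confidence, z = 2.576.
n = p̂(1−p̂)(z/E)² = 0.083 × 0.917 × (2.576/0.07)² = 103.07 — call this n₀.
Finite-population correction with N = 326: n = n₀ / (1 + (n₀−1)/N) = 103.07 / 1.313 = 78.50
Round up: n = 79.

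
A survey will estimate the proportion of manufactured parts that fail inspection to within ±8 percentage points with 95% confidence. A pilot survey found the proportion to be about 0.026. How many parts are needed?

n = 16

For a proportion with margin E = 0.08 at 95% confidence, z = 1.960.
n = p̂(1−p̂)(z/E)² = 0.026 × 0.974 × (1.960/0.08)² = 15.20
Round up: n = 16.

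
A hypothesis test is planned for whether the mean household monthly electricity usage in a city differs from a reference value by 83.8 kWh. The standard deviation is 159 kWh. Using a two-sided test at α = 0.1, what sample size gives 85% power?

For a one-sample z-test, n = ((z_{α/2} + z_β)·σ/δ)².
z_{α/2} = 1.645 (two-sided α = 0.1); z_β = 1.036 (power 85% → β = 0.15).
n = (2.681 × 159 / 83.8)² = 25.88
Round up: n = 26.

26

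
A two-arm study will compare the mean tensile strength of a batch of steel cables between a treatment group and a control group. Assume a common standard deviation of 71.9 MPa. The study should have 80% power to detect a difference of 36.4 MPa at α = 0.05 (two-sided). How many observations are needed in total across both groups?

124 total

For two equal groups, n per group = 2·((z_{α/2} + z_β)·σ/δ)².
z_{α/2} = 1.960; z_β = 0.842 (power 80%).
n = 2 × (2.802 × 71.9 / 36.4)² = 2 × 30.63 = 61.26
Round up: n = 62 per group.
Total across both groups: 2 × 62 = 124.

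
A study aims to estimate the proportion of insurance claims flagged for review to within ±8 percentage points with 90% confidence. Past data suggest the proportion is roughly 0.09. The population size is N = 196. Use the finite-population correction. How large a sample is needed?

n = 30

For a proportion with margin E = 0.08 at 90% confidence, z = 1.645.
n = p̂(1−p̂)(z/E)² = 0.09 × 0.91 × (1.645/0.08)² = 34.63 — call this n₀.
Finite-population correction with N = 196: n = n₀ / (1 + (n₀−1)/N) = 34.63 / 1.172 = 29.55
Round up: n = 30.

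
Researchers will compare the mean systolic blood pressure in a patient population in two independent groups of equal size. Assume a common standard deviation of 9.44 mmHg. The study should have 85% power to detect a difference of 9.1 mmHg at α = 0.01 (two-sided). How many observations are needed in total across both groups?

58 total

For two equal groups, n per group = 2·((z_{α/2} + z_β)·σ/δ)².
z_{α/2} = 2.576; z_β = 1.036 (power 85%).
n = 2 × (3.612 × 9.44 / 9.1)² = 2 × 14.04 = 28.08
Round up: n = 29 per group.
Total across both groups: 2 × 29 = 58.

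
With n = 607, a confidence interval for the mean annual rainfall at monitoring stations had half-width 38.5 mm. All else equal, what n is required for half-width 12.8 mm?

5492

Margin of error scales as 1/√n, so n₂ = n₁·(E₁/E₂)².
n₂ = 607 × (38.5/12.8)² = 607 × 9.047 = 5491.53
Round up: n₂ = 5492.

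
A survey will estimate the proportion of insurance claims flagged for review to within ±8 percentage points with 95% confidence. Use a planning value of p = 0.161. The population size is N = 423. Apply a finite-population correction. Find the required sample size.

For a proportion with margin E = 0.08 at 95% confidence, z = 1.960.
n = p̂(1−p̂)(z/E)² = 0.161 × 0.839 × (1.960/0.08)² = 81.08 — call this n₀.
Finite-population correction with N = 423: n = n₀ / (1 + (n₀−1)/N) = 81.08 / 1.189 = 68.19
Round up: n = 69.

69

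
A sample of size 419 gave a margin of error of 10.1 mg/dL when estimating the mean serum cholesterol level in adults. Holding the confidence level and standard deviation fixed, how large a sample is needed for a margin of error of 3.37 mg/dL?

n = 3764

Margin of error scales as 1/√n, so n₂ = n₁·(E₁/E₂)².
n₂ = 419 × (10.1/3.37)² = 419 × 8.982 = 3763.46
Round up: n₂ = 3764.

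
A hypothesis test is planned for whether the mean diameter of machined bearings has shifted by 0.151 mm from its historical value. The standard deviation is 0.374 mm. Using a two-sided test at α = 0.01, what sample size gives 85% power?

For a one-sample z-test, n = ((z_{α/2} + z_β)·σ/δ)².
z_{α/2} = 2.576 (two-sided α = 0.01); z_β = 1.036 (power 85% → β = 0.15).
n = (3.612 × 0.374 / 0.151)² = 80.04
Round up: n = 81.

81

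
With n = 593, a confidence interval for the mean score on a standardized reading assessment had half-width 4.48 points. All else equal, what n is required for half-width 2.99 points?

Margin of error scales as 1/√n, so n₂ = n₁·(E₁/E₂)².
n₂ = 593 × (4.48/2.99)² = 593 × 2.245 = 1331.29
Round up: n₂ = 1332.

1332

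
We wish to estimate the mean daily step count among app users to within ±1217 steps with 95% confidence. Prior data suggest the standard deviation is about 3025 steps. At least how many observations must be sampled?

24

For a mean, the margin of error is E = z·σ/√n, so n = (zσ/E)².
At 95% confidence, z = 1.960.
n = (1.960 × 3025 / 1217)² = 23.73
Round up: n = 24.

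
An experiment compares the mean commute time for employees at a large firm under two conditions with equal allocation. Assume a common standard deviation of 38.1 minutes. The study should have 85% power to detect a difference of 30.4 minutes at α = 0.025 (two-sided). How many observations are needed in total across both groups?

For two equal groups, n per group = 2·((z_{α/2} + z_β)·σ/δ)².
z_{α/2} = 2.241; z_β = 1.036 (power 85%).
n = 2 × (3.277 × 38.1 / 30.4)² = 2 × 16.87 = 33.74
Round up: n = 34 per group.
Total across both groups: 2 × 34 = 68.

68 total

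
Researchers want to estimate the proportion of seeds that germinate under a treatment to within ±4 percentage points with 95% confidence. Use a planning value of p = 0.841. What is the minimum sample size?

322

For a proportion with margin E = 0.04 at 95% confidence, z = 1.960.
n = p̂(1−p̂)(z/E)² = 0.841 × 0.159 × (1.960/0.04)² = 321.06
Round up: n = 322.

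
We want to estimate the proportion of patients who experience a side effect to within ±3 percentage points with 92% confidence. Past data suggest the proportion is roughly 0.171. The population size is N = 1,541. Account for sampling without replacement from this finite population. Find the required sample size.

n = 368

For a proportion with margin E = 0.03 at 92% confidence, z = 1.751.
n = p̂(1−p̂)(z/E)² = 0.171 × 0.829 × (1.751/0.03)² = 482.93 — call this n₀.
Finite-population correction with N = 1,541: n = n₀ / (1 + (n₀−1)/N) = 482.93 / 1.313 = 367.81
Round up: n = 368.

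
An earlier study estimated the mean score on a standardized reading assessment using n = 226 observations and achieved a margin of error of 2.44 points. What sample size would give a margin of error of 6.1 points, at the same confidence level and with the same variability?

37

Margin of error scales as 1/√n, so n₂ = n₁·(E₁/E₂)².
n₂ = 226 × (2.44/6.1)² = 226 × 0.16 = 36.16
Round up: n₂ = 37.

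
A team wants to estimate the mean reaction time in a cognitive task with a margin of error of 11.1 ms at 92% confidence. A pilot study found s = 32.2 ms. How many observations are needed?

For a mean, the margin of error is E = z·σ/√n, so n = (zσ/E)².
At 92% confidence, z = 1.751.
n = (1.751 × 32.2 / 11.1)² = 25.80
Round up: n = 26.

26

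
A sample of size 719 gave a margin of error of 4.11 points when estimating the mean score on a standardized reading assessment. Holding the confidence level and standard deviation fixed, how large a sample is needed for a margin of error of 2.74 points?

n = 1618

Margin of error scales as 1/√n, so n₂ = n₁·(E₁/E₂)².
n₂ = 719 × (4.11/2.74)² = 719 × 2.25 = 1617.75
Round up: n₂ = 1618.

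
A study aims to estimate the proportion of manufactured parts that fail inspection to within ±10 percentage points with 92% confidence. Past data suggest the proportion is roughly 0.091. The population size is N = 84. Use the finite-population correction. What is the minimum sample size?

For a proportion with margin E = 0.1 at 92% confidence, z = 1.751.
n = p̂(1−p̂)(z/E)² = 0.091 × 0.909 × (1.751/0.1)² = 25.36 — call this n₀.
Finite-population correction with N = 84: n = n₀ / (1 + (n₀−1)/N) = 25.36 / 1.29 = 19.66
Round up: n = 20.

20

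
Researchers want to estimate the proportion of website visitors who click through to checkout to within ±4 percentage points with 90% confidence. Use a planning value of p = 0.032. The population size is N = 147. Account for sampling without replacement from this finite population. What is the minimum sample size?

39

For a proportion with margin E = 0.04 at 90% confidence, z = 1.645.
n = p̂(1−p̂)(z/E)² = 0.032 × 0.968 × (1.645/0.04)² = 52.39 — call this n₀.
Finite-population correction with N = 147: n = n₀ / (1 + (n₀−1)/N) = 52.39 / 1.35 = 38.81
Round up: n = 39.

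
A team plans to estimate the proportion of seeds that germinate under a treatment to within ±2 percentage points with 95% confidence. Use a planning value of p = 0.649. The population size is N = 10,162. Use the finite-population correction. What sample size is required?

For a proportion with margin E = 0.02 at 95% confidence, z = 1.960.
n = p̂(1−p̂)(z/E)² = 0.649 × 0.351 × (1.960/0.02)² = 2187.78 — call this n₀.
Finite-population correction with N = 10,162: n = n₀ / (1 + (n₀−1)/N) = 2187.78 / 1.215 = 1800.64
Round up: n = 1801.

n = 1801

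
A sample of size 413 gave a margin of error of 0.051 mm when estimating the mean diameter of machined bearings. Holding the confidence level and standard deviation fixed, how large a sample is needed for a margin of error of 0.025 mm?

Margin of error scales as 1/√n, so n₂ = n₁·(E₁/E₂)².
n₂ = 413 × (0.051/0.025)² = 413 × 4.162 = 1718.91
Round up: n₂ = 1719.

n = 1719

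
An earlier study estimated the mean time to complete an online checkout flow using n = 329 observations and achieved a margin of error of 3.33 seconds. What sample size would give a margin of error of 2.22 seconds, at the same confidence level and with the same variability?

Margin of error scales as 1/√n, so n₂ = n₁·(E₁/E₂)².
n₂ = 329 × (3.33/2.22)² = 329 × 2.25 = 740.25
Round up: n₂ = 741.

741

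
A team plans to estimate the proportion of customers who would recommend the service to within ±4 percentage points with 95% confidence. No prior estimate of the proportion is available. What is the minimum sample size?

For a proportion with margin E = 0.04 at 95% confidence, z = 1.960.
With no prior estimate, use p = 0.5, which maximizes p(1−p) at 0.25.
n = 0.25 × (z/E)² = 0.25 × (1.960/0.04)² = 600.25
Round up: n = 601.

n = 601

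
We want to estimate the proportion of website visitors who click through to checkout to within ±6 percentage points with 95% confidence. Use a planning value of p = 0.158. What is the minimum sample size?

n = 142

For a proportion with margin E = 0.06 at 95% confidence, z = 1.960.
n = p̂(1−p̂)(z/E)² = 0.158 × 0.842 × (1.960/0.06)² = 141.96
Round up: n = 142.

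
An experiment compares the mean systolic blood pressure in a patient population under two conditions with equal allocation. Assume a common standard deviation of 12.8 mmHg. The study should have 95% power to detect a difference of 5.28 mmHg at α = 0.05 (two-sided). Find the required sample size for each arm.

For two equal groups, n per group = 2·((z_{α/2} + z_β)·σ/δ)².
z_{α/2} = 1.960; z_β = 1.645 (power 95%).
n = 2 × (3.605 × 12.8 / 5.28)² = 2 × 76.38 = 152.76
Round up: n = 153 per group.

153 per group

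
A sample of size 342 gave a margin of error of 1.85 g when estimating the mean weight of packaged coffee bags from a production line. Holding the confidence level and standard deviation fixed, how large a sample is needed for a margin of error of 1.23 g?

Margin of error scales as 1/√n, so n₂ = n₁·(E₁/E₂)².
n₂ = 342 × (1.85/1.23)² = 342 × 2.262 = 773.60
Round up: n₂ = 774.

n = 774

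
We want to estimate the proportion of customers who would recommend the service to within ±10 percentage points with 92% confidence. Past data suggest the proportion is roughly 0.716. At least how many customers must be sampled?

63

For a proportion with margin E = 0.1 at 92% confidence, z = 1.751.
n = p̂(1−p̂)(z/E)² = 0.716 × 0.284 × (1.751/0.1)² = 62.35
Round up: n = 63.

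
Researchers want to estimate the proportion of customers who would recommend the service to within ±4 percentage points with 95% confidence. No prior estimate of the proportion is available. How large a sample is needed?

For a proportion with margin E = 0.04 at 95% confidence, z = 1.960.
With no prior estimate, use p = 0.5, which maximizes p(1−p) at 0.25.
n = 0.25 × (z/E)² = 0.25 × (1.960/0.04)² = 600.25
Round up: n = 601.

601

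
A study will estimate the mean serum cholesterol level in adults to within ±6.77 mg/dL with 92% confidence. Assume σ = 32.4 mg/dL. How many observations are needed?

71

For a mean, the margin of error is E = z·σ/√n, so n = (zσ/E)².
At 92% confidence, z = 1.751.
n = (1.751 × 32.4 / 6.77)² = 70.22
Round up: n = 71.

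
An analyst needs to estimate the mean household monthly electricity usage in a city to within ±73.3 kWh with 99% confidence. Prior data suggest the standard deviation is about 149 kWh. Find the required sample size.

28

For a mean, the margin of error is E = z·σ/√n, so n = (zσ/E)².
At 99% confidence, z = 2.576.
n = (2.576 × 149 / 73.3)² = 27.42
Round up: n = 28.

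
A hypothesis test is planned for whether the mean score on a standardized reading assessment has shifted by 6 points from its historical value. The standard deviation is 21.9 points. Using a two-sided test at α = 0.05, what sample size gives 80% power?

For a one-sample z-test, n = ((z_{α/2} + z_β)·σ/δ)².
z_{α/2} = 1.960 (two-sided α = 0.05); z_β = 0.842 (power 80% → β = 0.2).
n = (2.802 × 21.9 / 6)² = 104.60
Round up: n = 105.

105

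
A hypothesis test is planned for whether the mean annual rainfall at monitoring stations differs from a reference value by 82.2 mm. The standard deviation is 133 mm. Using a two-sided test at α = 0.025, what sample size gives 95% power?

40

For a one-sample z-test, n = ((z_{α/2} + z_β)·σ/δ)².
z_{α/2} = 2.241 (two-sided α = 0.025); z_β = 1.645 (power 95% → β = 0.05).
n = (3.886 × 133 / 82.2)² = 39.53
Round up: n = 40.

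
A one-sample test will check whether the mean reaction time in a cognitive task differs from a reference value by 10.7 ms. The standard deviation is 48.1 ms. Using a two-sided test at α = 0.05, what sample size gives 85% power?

For a one-sample z-test, n = ((z_{α/2} + z_β)·σ/δ)².
z_{α/2} = 1.960 (two-sided α = 0.05); z_β = 1.036 (power 85% → β = 0.15).
n = (2.996 × 48.1 / 10.7)² = 181.39
Round up: n = 182.

182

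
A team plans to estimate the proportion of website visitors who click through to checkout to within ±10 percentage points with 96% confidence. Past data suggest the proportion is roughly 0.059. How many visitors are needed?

For a proportion with margin E = 0.1 at 96% confidence, z = 2.054.
n = p̂(1−p̂)(z/E)² = 0.059 × 0.941 × (2.054/0.1)² = 23.42
Round up: n = 24.

n = 24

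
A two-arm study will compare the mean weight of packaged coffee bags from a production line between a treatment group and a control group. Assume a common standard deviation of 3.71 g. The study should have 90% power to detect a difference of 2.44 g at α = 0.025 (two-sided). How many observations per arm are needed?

58 per group

For two equal groups, n per group = 2·((z_{α/2} + z_β)·σ/δ)².
z_{α/2} = 2.241; z_β = 1.282 (power 90%).
n = 2 × (3.523 × 3.71 / 2.44)² = 2 × 28.69 = 57.38
Round up: n = 58 per group.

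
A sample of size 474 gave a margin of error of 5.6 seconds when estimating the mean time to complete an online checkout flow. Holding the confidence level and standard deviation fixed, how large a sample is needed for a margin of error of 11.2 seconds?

Margin of error scales as 1/√n, so n₂ = n₁·(E₁/E₂)².
n₂ = 474 × (5.6/11.2)² = 474 × 0.25 = 118.50
Round up: n₂ = 119.

119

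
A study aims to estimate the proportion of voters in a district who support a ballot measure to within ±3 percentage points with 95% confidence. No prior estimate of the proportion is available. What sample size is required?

n = 1068

For a proportion with margin E = 0.03 at 95% confidence, z = 1.960.
With no prior estimate, use p = 0.5, which maximizes p(1−p) at 0.25.
n = 0.25 × (z/E)² = 0.25 × (1.960/0.03)² = 1067.11
Round up: n = 1068.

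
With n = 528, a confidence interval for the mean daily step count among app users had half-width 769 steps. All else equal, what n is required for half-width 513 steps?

1187

Margin of error scales as 1/√n, so n₂ = n₁·(E₁/E₂)².
n₂ = 528 × (769/513)² = 528 × 2.247 = 1186.42
Round up: n₂ = 1187.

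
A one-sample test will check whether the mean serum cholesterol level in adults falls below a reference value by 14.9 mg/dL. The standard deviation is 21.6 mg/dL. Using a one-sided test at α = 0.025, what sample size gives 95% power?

28

For a one-sample z-test, n = ((z_α + z_β)·σ/δ)².
z_α = 1.960 (one-sided α = 0.025); z_β = 1.645 (power 95% → β = 0.05).
n = (3.605 × 21.6 / 14.9)² = 27.31
Round up: n = 28.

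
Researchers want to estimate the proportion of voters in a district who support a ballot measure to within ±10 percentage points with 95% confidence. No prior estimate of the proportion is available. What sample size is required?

97

For a proportion with margin E = 0.1 at 95% confidence, z = 1.960.
With no prior estimate, use p = 0.5, which maximizes p(1−p) at 0.25.
n = 0.25 × (z/E)² = 0.25 × (1.960/0.1)² = 96.04
Round up: n = 97.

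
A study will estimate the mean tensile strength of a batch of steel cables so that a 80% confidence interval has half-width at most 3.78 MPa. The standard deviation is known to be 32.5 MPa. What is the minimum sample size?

For a mean, the margin of error is E = z·σ/√n, so n = (zσ/E)².
At 80% confidence, z = 1.282.
n = (1.282 × 32.5 / 3.78)² = 121.50
Round up: n = 122.

122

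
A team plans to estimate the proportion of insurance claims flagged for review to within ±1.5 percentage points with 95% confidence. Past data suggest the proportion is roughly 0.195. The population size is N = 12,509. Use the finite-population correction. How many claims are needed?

2208

For a proportion with margin E = 0.015 at 95% confidence, z = 1.960.
n = p̂(1−p̂)(z/E)² = 0.195 × 0.805 × (1.960/0.015)² = 2680.16 — call this n₀.
Finite-population correction with N = 12,509: n = n₀ / (1 + (n₀−1)/N) = 2680.16 / 1.214 = 2207.71
Round up: n = 2208.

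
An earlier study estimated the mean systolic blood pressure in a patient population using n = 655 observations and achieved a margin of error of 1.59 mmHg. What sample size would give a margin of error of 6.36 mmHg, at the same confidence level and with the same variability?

n = 41

Margin of error scales as 1/√n, so n₂ = n₁·(E₁/E₂)².
n₂ = 655 × (1.59/6.36)² = 655 × 0.0625 = 40.94
Round up: n₂ = 41.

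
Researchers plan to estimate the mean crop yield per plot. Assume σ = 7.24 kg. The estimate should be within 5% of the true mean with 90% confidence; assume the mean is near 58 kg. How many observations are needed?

n = 17

For a mean, the margin of error is E = z·σ/√n, so n = (zσ/E)².
At 90% confidence, z = 1.645.
E = 5% of 58 = 2.9 kg.
n = (1.645 × 7.24 / 2.9)² = 16.87
Round up: n = 17.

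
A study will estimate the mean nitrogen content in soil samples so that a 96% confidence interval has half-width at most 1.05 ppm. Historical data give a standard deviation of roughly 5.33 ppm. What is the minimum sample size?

For a mean, the margin of error is E = z·σ/√n, so n = (zσ/E)².
At 96% confidence, z = 2.054.
n = (2.054 × 5.33 / 1.05)² = 108.71
Round up: n = 109.

109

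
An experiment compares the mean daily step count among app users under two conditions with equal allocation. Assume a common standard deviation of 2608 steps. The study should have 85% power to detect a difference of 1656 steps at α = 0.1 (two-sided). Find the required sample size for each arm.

For two equal groups, n per group = 2·((z_{α/2} + z_β)·σ/δ)².
z_{α/2} = 1.645; z_β = 1.036 (power 85%).
n = 2 × (2.681 × 2608 / 1656)² = 2 × 17.83 = 35.66
Round up: n = 36 per group.

36 per group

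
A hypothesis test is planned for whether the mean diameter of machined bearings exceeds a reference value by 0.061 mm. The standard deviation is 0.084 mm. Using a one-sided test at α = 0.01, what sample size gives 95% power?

For a one-sample z-test, n = ((z_α + z_β)·σ/δ)².
z_α = 2.326 (one-sided α = 0.01); z_β = 1.645 (power 95% → β = 0.05).
n = (3.971 × 0.084 / 0.061)² = 29.90
Round up: n = 30.

n = 30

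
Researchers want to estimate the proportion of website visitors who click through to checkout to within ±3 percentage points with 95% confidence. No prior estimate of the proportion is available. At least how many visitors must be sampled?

For a proportion with margin E = 0.03 at 95% confidence, z = 1.960.
With no prior estimate, use p = 0.5, which maximizes p(1−p) at 0.25.
n = 0.25 × (z/E)² = 0.25 × (1.960/0.03)² = 1067.11
Round up: n = 1068.

n = 1068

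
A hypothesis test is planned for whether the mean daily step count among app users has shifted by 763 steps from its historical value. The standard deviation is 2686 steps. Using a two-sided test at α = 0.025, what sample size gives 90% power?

For a one-sample z-test, n = ((z_{α/2} + z_β)·σ/δ)².
z_{α/2} = 2.241 (two-sided α = 0.025); z_β = 1.282 (power 90% → β = 0.1).
n = (3.523 × 2686 / 763)² = 153.81
Round up: n = 154.

n = 154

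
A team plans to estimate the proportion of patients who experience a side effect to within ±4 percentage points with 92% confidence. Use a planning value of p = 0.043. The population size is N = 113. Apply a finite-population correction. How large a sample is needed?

For a proportion with margin E = 0.04 at 92% confidence, z = 1.751.
n = p̂(1−p̂)(z/E)² = 0.043 × 0.957 × (1.751/0.04)² = 78.86 — call this n₀.
Finite-population correction with N = 113: n = n₀ / (1 + (n₀−1)/N) = 78.86 / 1.689 = 46.69
Round up: n = 47.

47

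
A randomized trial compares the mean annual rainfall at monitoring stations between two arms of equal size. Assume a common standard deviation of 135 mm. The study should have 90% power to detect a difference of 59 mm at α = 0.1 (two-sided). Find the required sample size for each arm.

For two equal groups, n per group = 2·((z_{α/2} + z_β)·σ/δ)².
z_{α/2} = 1.645; z_β = 1.282 (power 90%).
n = 2 × (2.927 × 135 / 59)² = 2 × 44.85 = 89.70
Round up: n = 90 per group.

90 per group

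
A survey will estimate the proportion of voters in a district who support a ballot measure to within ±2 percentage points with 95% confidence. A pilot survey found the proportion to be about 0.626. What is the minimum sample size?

For a proportion with margin E = 0.02 at 95% confidence, z = 1.960.
n = p̂(1−p̂)(z/E)² = 0.626 × 0.374 × (1.960/0.02)² = 2248.53
Round up: n = 2249.

2249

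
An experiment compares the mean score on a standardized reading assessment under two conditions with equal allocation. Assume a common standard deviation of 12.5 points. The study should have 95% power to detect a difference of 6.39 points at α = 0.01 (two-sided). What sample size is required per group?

For two equal groups, n per group = 2·((z_{α/2} + z_β)·σ/δ)².
z_{α/2} = 2.576; z_β = 1.645 (power 95%).
n = 2 × (4.221 × 12.5 / 6.39)² = 2 × 68.18 = 136.36
Round up: n = 137 per group.

137 per group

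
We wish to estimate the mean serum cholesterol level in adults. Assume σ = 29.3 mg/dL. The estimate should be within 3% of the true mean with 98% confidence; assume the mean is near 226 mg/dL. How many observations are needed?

n = 102

For a mean, the margin of error is E = z·σ/√n, so n = (zσ/E)².
At 98% confidence, z = 2.326.
E = 3% of 226 = 6.78 mg/dL.
n = (2.326 × 29.3 / 6.78)² = 101.04
Round up: n = 102.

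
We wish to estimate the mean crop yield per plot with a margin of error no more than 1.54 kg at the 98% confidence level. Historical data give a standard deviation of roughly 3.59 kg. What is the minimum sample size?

30

For a mean, the margin of error is E = z·σ/√n, so n = (zσ/E)².
At 98% confidence, z = 2.326.
n = (2.326 × 3.59 / 1.54)² = 29.40
Round up: n = 30.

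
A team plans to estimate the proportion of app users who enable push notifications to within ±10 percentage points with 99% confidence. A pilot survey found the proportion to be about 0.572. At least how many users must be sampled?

n = 163

For a proportion with margin E = 0.1 at 99% confidence, z = 2.576.
n = p̂(1−p̂)(z/E)² = 0.572 × 0.428 × (2.576/0.1)² = 162.45
Round up: n = 163.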